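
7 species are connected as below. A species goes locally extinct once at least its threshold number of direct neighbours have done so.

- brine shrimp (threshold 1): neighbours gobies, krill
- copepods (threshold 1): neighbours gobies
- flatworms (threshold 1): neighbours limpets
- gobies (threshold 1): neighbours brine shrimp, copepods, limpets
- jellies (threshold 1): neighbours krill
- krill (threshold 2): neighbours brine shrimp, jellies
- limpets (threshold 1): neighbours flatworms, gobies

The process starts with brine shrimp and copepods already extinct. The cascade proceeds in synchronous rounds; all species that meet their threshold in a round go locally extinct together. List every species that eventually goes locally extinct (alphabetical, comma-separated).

Round 1 — brine shrimp, copepods go locally extinct (initial).
Round 2 — checking thresholds:
  gobies: 2 of 3 neighbours ≥ 1, goes locally extinct.
  krill: 1 of 2 neighbours < 2, below threshold.
Round 3 — checking thresholds:
  krill: 1 of 2 neighbours < 2, below threshold.
  limpets: 1 of 2 neighbours ≥ 1, goes locally extinct.
Round 4 — checking thresholds:
  flatworms: 1 of 1 neighbours ≥ 1, goes locally extinct.
  krill: 1 of 2 neighbours < 2, below threshold.
Round 5 — no new extinctions; cascade stops.

brine shrimp, copepods, flatworms, gobies, limpets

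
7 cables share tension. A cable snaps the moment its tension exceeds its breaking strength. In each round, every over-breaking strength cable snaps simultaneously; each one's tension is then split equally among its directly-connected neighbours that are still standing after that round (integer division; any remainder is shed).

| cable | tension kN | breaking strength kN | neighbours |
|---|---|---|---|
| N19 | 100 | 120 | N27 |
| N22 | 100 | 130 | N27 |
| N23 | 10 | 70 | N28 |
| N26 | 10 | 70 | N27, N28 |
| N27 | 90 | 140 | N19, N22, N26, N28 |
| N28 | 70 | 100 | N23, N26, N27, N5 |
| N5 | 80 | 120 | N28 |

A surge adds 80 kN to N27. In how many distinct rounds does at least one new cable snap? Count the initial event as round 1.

3

Round 1 — N27 at 170 > 140. N27 snaps.
  N27 sheds 170 kN to N19, N22, N26, N28: 42 each (2 lost).
    N19: 100+42 = 142 > 120
    N22: 100+42 = 142 > 130
    N26: 10+42 = 52 ≤ 70
    N28: 70+42 = 112 > 100
Round 2 — N19, N22, N28 snap.
  N19 sheds 142 kN: no online neighbours, lost.
  N22 sheds 142 kN: no online neighbours, lost.
  N28 sheds 112 kN to N23, N26, N5: 37 each (1 lost).
    N23: 10+37 = 47 ≤ 70
    N26: 52+37 = 89 > 70
    N5: 80+37 = 117 ≤ 120
Round 3 — N26 snaps.
  N26 sheds 89 kN: no online neighbours, lost.
No further breaks.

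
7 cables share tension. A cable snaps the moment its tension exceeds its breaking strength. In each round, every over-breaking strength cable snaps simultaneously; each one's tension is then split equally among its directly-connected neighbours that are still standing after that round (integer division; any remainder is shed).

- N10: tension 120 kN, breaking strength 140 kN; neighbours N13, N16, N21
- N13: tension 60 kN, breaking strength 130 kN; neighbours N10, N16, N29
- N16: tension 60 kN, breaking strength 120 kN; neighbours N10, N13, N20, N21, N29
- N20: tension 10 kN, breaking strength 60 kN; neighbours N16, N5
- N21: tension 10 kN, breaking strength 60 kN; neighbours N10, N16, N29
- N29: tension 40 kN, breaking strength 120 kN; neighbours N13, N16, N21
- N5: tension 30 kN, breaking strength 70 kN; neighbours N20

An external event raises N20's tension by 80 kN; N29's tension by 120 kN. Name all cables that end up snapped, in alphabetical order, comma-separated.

N10, N13, N16, N20, N21, N29, N5

Round 1 — N20 at 90 > 60; N29 at 160 > 120. N20, N29 snap.
  N20 sheds 90 kN to N16, N5: 45 each.
    N16: 60+45 = 105 ≤ 120
    N5: 30+45 = 75 > 70
  N29 sheds 160 kN to N13, N16, N21: 53 each (1 lost).
    N13: 60+53 = 113 ≤ 130
    N16: 105+53 = 158 > 120
    N21: 10+53 = 63 > 60
Round 2 — N16, N21, N5 snap.
  N16 sheds 158 kN to N10, N13: 79 each.
    N10: 120+79 = 199 > 140
    N13: 113+79 = 192 > 130
  N21 sheds 63 kN to N10: 63 each.
    N10: 199+63 = 262 > 140
  N5 sheds 75 kN: no online neighbours, lost.
Round 3 — N10, N13 snap.
  N10 sheds 262 kN: no online neighbours, lost.
  N13 sheds 192 kN: no online neighbours, lost.
No further breaks.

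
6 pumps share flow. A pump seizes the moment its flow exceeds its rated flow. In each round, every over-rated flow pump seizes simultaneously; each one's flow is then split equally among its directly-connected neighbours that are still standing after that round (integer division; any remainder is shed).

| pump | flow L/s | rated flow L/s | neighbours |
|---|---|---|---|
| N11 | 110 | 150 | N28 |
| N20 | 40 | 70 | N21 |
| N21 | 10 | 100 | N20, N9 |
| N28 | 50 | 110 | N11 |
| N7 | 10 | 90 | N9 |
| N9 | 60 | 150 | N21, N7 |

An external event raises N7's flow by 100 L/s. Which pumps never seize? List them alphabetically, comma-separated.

N11, N28

Round 1 — N7 at 110 > 90. N7 seizes.
  N7 sheds 110 L/s to N9: 110 each.
    N9: 60+110 = 170 > 150
Round 2 — N9 seizes.
  N9 sheds 170 L/s to N21: 170 each.
    N21: 10+170 = 180 > 100
Round 3 — N21 seizes.
  N21 sheds 180 L/s to N20: 180 each.
    N20: 40+180 = 220 > 70
Round 4 — N20 seizes.
  N20 sheds 220 L/s: no online neighbours, lost.
No further seizures.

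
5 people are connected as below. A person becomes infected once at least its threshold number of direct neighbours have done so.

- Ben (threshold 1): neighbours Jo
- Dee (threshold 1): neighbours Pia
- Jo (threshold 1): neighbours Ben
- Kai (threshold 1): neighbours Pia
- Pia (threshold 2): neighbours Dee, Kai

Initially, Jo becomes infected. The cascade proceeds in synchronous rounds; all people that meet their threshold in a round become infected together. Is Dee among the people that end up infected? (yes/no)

no

Round 1 — Jo becomes infected (initial).
Round 2 — checking thresholds:
  Ben: 1 of 1 neighbours ≥ 1, becomes infected.
Round 3 — no new infections; cascade stops.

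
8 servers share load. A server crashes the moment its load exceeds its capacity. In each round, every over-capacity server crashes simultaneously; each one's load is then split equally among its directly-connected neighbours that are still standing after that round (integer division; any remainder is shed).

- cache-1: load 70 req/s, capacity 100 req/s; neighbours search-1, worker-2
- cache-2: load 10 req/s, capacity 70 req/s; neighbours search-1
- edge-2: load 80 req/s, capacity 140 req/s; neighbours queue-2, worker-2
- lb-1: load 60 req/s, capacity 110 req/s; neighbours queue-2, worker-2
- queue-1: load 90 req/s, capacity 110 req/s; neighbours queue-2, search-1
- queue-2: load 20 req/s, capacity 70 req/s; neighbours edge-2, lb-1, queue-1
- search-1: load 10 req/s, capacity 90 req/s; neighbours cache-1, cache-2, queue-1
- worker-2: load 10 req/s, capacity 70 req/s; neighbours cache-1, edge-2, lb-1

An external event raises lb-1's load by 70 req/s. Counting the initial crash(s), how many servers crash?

8

Round 1 — lb-1 at 130 > 110. lb-1 crashes.
  lb-1 sheds 130 req/s to queue-2, worker-2: 65 each.
    queue-2: 20+65 = 85 > 70
    worker-2: 10+65 = 75 > 70
Round 2 — queue-2, worker-2 crash.
  queue-2 sheds 85 req/s to edge-2, queue-1: 42 each (1 lost).
    edge-2: 80+42 = 122 ≤ 140
    queue-1: 90+42 = 132 > 110
  worker-2 sheds 75 req/s to cache-1, edge-2: 37 each (1 lost).
    cache-1: 70+37 = 107 > 100
    edge-2: 122+37 = 159 > 140
Round 3 — cache-1, edge-2, queue-1 crash.
  cache-1 sheds 107 req/s to search-1: 107 each.
    search-1: 10+107 = 117 > 90
  edge-2 sheds 159 req/s: no online neighbours, lost.
  queue-1 sheds 132 req/s to search-1: 132 each.
    search-1: 117+132 = 249 > 90
Round 4 — search-1 crashes.
  search-1 sheds 249 req/s to cache-2: 249 each.
    cache-2: 10+249 = 259 > 70
Round 5 — cache-2 crashes.
  cache-2 sheds 259 req/s: no online neighbours, lost.
No further crashes.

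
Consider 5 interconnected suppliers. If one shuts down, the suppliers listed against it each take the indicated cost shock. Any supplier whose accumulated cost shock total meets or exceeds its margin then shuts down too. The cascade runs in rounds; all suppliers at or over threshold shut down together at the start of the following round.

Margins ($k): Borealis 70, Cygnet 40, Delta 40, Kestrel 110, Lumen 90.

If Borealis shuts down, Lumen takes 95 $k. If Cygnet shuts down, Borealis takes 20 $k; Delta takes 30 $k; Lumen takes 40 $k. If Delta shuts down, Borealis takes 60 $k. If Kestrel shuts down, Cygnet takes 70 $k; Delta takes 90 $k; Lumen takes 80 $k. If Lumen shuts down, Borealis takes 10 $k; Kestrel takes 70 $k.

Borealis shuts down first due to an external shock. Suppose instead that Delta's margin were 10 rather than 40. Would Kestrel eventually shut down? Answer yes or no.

With Delta's margin at 10:
Round 1 — Borealis shuts down (initial).
  Lumen: +95 → 95 ≥ 90
Round 2 — Lumen shuts down.
  Kestrel: +70 → 70 < 110
No further shutdowns.

no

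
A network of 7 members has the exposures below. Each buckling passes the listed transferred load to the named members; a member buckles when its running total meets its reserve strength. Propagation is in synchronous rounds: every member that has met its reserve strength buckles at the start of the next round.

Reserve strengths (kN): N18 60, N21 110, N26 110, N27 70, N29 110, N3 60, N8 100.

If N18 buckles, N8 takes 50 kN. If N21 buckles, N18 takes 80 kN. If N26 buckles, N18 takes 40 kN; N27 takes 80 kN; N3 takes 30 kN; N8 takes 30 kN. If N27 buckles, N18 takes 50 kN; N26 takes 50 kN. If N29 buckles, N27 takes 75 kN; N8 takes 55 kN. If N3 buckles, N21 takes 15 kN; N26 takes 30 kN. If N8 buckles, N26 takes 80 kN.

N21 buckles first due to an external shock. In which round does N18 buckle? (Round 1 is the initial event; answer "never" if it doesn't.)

Round 1 — N21 buckles (initial).
  N18: +80 → 80 ≥ 60
Round 2 — N18 buckles.
  N8: +50 → 50 < 100
No further bucklings.

2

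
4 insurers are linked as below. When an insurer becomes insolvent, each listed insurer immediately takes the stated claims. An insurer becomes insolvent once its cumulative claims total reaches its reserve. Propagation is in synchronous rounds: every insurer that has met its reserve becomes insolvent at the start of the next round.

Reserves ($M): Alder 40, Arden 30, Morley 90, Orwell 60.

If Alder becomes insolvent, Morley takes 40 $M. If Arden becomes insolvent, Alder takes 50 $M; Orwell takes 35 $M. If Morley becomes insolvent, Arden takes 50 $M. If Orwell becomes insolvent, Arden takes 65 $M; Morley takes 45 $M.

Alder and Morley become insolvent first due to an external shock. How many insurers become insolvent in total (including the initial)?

Round 1 — Alder, Morley become insolvent (initial).
  Arden: +50 → 50 ≥ 30
Round 2 — Arden becomes insolvent.
  Orwell: +35 → 35 < 60
No further insolvencies.

3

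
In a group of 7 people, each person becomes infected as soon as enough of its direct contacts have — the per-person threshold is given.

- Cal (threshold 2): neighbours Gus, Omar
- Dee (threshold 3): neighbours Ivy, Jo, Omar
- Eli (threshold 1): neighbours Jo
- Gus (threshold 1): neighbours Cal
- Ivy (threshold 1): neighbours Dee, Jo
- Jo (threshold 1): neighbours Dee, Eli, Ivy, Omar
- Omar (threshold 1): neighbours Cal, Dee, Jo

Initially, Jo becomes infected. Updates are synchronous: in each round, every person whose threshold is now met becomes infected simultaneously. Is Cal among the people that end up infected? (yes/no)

Round 1 — Jo becomes infected (initial).
Round 2 — checking thresholds:
  Dee: 1 of 3 neighbours < 3, not yet.
  Eli: 1 of 1 neighbours ≥ 1, becomes infected.
  Ivy: 1 of 2 neighbours ≥ 1, becomes infected.
  Omar: 1 of 3 neighbours ≥ 1, becomes infected.
Round 3 — checking thresholds:
  Cal: 1 of 2 neighbours < 2, not yet.
  Dee: 3 of 3 neighbours ≥ 3, becomes infected.
Round 4 — no new infections; cascade stops.

no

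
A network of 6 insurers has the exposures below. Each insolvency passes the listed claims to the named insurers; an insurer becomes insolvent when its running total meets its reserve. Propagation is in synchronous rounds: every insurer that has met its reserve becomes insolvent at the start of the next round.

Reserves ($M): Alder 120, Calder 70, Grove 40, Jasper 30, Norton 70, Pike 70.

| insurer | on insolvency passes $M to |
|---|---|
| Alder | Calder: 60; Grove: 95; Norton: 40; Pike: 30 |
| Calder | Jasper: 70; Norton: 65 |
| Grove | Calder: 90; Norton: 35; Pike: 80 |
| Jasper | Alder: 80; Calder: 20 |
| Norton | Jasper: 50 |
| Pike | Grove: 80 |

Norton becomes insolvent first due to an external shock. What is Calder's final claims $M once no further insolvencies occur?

Round 1 — Norton becomes insolvent (initial).
  Jasper: +50 → 50 ≥ 30
Round 2 — Jasper becomes insolvent.
  Alder: +80 → 80 < 120
  Calder: +20 → 20 < 70
No further insolvencies.

20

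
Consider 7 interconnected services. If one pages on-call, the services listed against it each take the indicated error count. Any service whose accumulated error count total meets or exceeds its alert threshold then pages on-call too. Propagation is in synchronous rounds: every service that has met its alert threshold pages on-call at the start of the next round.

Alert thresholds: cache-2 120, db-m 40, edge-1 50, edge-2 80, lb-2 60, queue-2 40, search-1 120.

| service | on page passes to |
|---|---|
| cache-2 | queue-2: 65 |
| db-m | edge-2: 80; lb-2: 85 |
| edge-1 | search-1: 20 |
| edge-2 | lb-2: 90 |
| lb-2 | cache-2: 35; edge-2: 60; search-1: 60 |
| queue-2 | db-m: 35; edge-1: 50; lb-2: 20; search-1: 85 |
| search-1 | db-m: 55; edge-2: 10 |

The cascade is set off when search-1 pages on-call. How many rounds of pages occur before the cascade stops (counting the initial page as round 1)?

3

Round 1 — search-1 pages on-call (initial).
  db-m: +55 → 55 ≥ 40
  edge-2: +10 → 10 < 80
Round 2 — db-m pages on-call.
  edge-2: +80 → 90 ≥ 80
  lb-2: +85 → 85 ≥ 60
Round 3 — edge-2, lb-2 page on-call.
  cache-2: +35 → 35 < 120
No further pages.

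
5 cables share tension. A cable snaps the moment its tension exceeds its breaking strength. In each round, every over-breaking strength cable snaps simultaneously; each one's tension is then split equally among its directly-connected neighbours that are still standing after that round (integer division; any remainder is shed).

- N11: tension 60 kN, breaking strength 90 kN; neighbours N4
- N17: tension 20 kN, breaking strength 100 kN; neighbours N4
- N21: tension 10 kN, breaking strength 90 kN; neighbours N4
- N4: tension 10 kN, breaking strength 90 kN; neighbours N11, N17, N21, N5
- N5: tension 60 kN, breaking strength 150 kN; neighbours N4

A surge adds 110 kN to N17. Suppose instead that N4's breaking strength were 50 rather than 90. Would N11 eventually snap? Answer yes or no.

yes

With N4's breaking strength at 50:
Round 1 — N17 at 130 > 100. N17 snaps.
  N17 sheds 130 kN to N4: 130 each.
    N4: 10+130 = 140 > 50
Round 2 — N4 snaps.
  N4 sheds 140 kN to N11, N21, N5: 46 each (2 lost).
    N11: 60+46 = 106 > 90
    N21: 10+46 = 56 ≤ 90
    N5: 60+46 = 106 ≤ 150
Round 3 — N11 snaps.
  N11 sheds 106 kN: no online neighbours, lost.
No further breaks.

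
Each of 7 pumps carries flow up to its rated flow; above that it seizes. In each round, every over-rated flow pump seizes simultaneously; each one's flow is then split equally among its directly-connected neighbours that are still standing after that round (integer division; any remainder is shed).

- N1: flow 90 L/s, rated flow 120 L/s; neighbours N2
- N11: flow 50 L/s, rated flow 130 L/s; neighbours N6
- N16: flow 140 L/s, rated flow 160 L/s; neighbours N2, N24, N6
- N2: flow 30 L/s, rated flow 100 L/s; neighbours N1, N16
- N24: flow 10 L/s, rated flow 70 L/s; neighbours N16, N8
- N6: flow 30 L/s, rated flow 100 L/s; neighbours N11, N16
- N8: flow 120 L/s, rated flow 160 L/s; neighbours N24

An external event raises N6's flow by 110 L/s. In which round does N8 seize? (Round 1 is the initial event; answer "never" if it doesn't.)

Round 1 — N6 at 140 > 100. N6 seizes.
  N6 sheds 140 L/s to N11, N16: 70 each.
    N11: 50+70 = 120 ≤ 130
    N16: 140+70 = 210 > 160
Round 2 — N16 seizes.
  N16 sheds 210 L/s to N2, N24: 105 each.
    N2: 30+105 = 135 > 100
    N24: 10+105 = 115 > 70
Round 3 — N2, N24 seize.
  N2 sheds 135 L/s to N1: 135 each.
    N1: 90+135 = 225 > 120
  N24 sheds 115 L/s to N8: 115 each.
    N8: 120+115 = 235 > 160
Round 4 — N1, N8 seize.
  N1 sheds 225 L/s: no online neighbours, lost.
  N8 sheds 235 L/s: no online neighbours, lost.
No further seizures.

4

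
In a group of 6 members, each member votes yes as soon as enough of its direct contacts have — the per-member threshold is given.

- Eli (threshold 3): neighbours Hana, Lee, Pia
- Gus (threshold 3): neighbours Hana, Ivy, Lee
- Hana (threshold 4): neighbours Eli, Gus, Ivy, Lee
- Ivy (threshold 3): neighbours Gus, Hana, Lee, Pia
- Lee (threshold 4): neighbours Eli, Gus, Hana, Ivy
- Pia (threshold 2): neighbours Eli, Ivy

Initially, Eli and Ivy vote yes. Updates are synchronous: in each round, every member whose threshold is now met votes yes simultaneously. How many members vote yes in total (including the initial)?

3

Round 1 — Eli, Ivy vote yes (initial).
Round 2 — checking thresholds:
  Gus: 1 of 3 neighbours < 3, not yet.
  Hana: 2 of 4 neighbours < 4, not yet.
  Lee: 2 of 4 neighbours < 4, not yet.
  Pia: 2 of 2 neighbours ≥ 2, votes yes.
Round 3 — no new yes votes; cascade stops.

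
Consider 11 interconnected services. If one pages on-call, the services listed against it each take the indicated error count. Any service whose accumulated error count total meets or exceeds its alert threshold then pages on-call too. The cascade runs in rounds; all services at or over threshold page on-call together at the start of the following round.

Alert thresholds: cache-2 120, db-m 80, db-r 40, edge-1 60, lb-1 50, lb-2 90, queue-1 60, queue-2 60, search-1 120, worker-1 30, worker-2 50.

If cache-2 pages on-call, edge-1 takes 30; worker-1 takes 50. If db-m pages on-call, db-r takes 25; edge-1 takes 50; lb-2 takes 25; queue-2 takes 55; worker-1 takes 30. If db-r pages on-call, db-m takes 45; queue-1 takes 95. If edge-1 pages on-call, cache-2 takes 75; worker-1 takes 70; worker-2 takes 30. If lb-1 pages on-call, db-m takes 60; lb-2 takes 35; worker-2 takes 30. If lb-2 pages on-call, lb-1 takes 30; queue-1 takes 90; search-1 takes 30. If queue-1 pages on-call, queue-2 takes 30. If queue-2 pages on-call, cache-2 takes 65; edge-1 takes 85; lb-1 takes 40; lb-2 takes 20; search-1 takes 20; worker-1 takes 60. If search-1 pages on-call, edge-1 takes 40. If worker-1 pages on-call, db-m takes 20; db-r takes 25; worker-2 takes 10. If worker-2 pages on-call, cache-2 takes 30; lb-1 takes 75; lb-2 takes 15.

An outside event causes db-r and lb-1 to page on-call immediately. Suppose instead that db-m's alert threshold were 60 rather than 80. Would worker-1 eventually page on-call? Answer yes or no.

With db-m's alert threshold at 60:
Round 1 — db-r, lb-1 page on-call (initial).
  db-m: +45+60 → 105 ≥ 60
  lb-2: +35 → 35 < 90
  queue-1: +95 → 95 ≥ 60
  worker-2: +30 → 30 < 50
Round 2 — db-m, queue-1 page on-call.
  edge-1: +50 → 50 < 60
  lb-2: +25 → 60 < 90
  queue-2: +55+30 → 85 ≥ 60
  worker-1: +30 → 30 ≥ 30
Round 3 — queue-2, worker-1 page on-call.
  cache-2: +65 → 65 < 120
  edge-1: +85 → 135 ≥ 60
  lb-2: +20 → 80 < 90
  search-1: +20 → 20 < 120
  worker-2: +10 → 40 < 50
Round 4 — edge-1 pages on-call.
  cache-2: +75 → 140 ≥ 120
  worker-2: +30 → 70 ≥ 50
Round 5 — cache-2, worker-2 page on-call.
  lb-2: +15 → 95 ≥ 90
Round 6 — lb-2 pages on-call.
  search-1: +30 → 50 < 120
No further pages.

yes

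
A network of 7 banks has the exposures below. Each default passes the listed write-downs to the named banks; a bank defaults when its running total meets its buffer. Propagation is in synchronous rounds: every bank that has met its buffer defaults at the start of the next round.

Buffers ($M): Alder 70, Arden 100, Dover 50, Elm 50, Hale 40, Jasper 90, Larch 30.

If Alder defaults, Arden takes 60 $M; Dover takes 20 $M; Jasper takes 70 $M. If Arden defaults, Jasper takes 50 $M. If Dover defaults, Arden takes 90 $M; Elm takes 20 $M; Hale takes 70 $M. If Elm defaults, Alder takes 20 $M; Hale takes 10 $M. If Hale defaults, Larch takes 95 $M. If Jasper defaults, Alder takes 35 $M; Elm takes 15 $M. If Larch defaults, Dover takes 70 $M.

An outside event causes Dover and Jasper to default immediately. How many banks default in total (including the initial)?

Round 1 — Dover, Jasper default (initial).
  Alder: +35 → 35 < 70
  Arden: +90 → 90 < 100
  Elm: +20+15 → 35 < 50
  Hale: +70 → 70 ≥ 40
Round 2 — Hale defaults.
  Larch: +95 → 95 ≥ 30
Round 3 — Larch defaults.
No further defaults.

4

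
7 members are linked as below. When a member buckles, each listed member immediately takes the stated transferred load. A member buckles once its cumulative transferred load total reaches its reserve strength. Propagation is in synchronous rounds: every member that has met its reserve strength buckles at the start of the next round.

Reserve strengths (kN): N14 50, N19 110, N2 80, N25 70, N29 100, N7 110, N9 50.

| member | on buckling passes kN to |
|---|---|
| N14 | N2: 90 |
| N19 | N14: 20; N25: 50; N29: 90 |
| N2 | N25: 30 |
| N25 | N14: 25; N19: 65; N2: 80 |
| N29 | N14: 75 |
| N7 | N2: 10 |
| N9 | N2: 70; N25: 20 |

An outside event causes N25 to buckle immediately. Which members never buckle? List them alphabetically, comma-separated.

N14, N19, N29, N7, N9

Round 1 — N25 buckles (initial).
  N14: +25 → 25 < 50
  N19: +65 → 65 < 110
  N2: +80 → 80 ≥ 80
Round 2 — N2 buckles.
No further bucklings.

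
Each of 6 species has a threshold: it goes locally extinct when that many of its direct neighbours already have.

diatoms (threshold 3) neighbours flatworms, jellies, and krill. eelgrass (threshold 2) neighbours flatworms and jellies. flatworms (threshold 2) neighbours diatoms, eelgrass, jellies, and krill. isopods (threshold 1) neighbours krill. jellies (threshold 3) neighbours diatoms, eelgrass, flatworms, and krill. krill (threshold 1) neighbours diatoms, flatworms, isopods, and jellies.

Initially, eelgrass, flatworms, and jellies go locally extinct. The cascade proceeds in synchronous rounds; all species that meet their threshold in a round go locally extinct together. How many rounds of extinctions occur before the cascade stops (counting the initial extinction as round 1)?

Round 1 — eelgrass, flatworms, jellies go locally extinct (initial).
Round 2 — checking thresholds:
  diatoms: 2 of 3 neighbours < 3, not yet.
  krill: 2 of 4 neighbours ≥ 1, goes locally extinct.
Round 3 — checking thresholds:
  diatoms: 3 of 3 neighbours ≥ 3, goes locally extinct.
  isopods: 1 of 1 neighbours ≥ 1, goes locally extinct.
Round 4 — no new extinctions; cascade stops.

3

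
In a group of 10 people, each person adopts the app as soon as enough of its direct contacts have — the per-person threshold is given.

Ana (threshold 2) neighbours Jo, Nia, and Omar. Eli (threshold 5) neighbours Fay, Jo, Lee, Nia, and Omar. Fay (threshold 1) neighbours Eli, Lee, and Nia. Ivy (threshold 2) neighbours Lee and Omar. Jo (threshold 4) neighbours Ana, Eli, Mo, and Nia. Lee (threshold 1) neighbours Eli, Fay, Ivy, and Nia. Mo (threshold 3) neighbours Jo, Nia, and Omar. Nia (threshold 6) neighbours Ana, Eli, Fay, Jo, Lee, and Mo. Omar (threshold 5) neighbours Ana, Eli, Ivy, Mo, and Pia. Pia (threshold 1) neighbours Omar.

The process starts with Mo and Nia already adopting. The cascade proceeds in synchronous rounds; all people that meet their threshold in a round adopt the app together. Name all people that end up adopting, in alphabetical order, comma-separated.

Round 1 — Mo, Nia adopt the app (initial).
Round 2 — checking thresholds:
  Ana: 1 of 3 neighbours < 2, below threshold.
  Eli: 1 of 5 neighbours < 5, below threshold.
  Fay: 1 of 3 neighbours ≥ 1, adopts the app.
  Jo: 2 of 4 neighbours < 4, below threshold.
  Lee: 1 of 4 neighbours ≥ 1, adopts the app.
  Omar: 1 of 5 neighbours < 5, below threshold.
Round 3 — no new adoptions; cascade stops.

Fay, Lee, Mo, Nia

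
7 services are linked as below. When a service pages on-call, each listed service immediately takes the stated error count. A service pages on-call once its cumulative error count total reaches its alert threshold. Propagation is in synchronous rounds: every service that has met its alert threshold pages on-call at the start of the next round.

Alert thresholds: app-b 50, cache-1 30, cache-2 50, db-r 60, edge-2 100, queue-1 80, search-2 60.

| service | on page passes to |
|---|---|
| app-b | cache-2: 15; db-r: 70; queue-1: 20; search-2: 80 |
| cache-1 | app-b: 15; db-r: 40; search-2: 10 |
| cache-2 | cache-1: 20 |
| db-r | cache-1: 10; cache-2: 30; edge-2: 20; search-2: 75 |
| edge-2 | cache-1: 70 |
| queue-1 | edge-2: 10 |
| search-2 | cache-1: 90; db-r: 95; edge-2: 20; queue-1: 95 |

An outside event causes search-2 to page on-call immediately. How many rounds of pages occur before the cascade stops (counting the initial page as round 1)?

Round 1 — search-2 pages on-call (initial).
  cache-1: +90 → 90 ≥ 30
  db-r: +95 → 95 ≥ 60
  edge-2: +20 → 20 < 100
  queue-1: +95 → 95 ≥ 80
Round 2 — cache-1, db-r, queue-1 page on-call.
  app-b: +15 → 15 < 50
  cache-2: +30 → 30 < 50
  edge-2: +20+10 → 50 < 100
No further pages.

2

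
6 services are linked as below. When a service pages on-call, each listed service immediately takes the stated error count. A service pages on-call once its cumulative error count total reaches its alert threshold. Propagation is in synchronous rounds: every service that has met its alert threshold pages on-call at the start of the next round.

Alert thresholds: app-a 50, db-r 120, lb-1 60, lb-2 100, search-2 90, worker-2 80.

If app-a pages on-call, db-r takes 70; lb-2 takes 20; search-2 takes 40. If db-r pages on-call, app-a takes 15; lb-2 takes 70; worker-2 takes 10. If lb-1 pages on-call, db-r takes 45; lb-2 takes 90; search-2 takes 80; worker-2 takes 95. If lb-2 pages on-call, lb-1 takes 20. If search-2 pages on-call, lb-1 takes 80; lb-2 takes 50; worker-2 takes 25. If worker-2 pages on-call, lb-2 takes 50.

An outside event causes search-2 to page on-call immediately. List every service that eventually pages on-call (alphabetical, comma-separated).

Round 1 — search-2 pages on-call (initial).
  lb-1: +80 → 80 ≥ 60
  lb-2: +50 → 50 < 100
  worker-2: +25 → 25 < 80
Round 2 — lb-1 pages on-call.
  db-r: +45 → 45 < 120
  lb-2: +90 → 140 ≥ 100
  worker-2: +95 → 120 ≥ 80
Round 3 — lb-2, worker-2 page on-call.
No further pages.

lb-1, lb-2, search-2, worker-2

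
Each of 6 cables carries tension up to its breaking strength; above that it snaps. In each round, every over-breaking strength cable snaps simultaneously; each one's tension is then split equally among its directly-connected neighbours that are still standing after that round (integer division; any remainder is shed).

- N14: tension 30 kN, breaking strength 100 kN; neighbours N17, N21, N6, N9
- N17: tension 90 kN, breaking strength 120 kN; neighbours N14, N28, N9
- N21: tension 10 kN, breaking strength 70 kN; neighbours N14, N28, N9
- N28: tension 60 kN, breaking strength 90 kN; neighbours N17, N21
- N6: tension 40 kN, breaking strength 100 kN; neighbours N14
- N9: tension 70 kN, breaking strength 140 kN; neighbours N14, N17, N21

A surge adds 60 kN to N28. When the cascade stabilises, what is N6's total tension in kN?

92

Round 1 — N28 at 120 > 90. N28 snaps.
  N28 sheds 120 kN to N17, N21: 60 each.
    N17: 90+60 = 150 > 120
    N21: 10+60 = 70 ≤ 70
Round 2 — N17 snaps.
  N17 sheds 150 kN to N14, N9: 75 each.
    N14: 30+75 = 105 > 100
    N9: 70+75 = 145 > 140
Round 3 — N14, N9 snap.
  N14 sheds 105 kN to N21, N6: 52 each (1 lost).
    N21: 70+52 = 122 > 70
    N6: 40+52 = 92 ≤ 100
  N9 sheds 145 kN to N21: 145 each.
    N21: 122+145 = 267 > 70
Round 4 — N21 snaps.
  N21 sheds 267 kN: no online neighbours, lost.
No further breaks.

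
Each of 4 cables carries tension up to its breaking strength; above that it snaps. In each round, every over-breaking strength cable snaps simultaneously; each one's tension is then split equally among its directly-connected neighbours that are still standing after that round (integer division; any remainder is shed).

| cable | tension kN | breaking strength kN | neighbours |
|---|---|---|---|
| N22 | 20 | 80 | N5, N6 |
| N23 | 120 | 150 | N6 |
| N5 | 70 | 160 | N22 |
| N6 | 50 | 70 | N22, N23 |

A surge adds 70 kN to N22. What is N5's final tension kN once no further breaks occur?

Round 1 — N22 at 90 > 80. N22 snaps.
  N22 sheds 90 kN to N5, N6: 45 each.
    N5: 70+45 = 115 ≤ 160
    N6: 50+45 = 95 > 70
Round 2 — N6 snaps.
  N6 sheds 95 kN to N23: 95 each.
    N23: 120+95 = 215 > 150
Round 3 — N23 snaps.
  N23 sheds 215 kN: no online neighbours, lost.
No further breaks.

115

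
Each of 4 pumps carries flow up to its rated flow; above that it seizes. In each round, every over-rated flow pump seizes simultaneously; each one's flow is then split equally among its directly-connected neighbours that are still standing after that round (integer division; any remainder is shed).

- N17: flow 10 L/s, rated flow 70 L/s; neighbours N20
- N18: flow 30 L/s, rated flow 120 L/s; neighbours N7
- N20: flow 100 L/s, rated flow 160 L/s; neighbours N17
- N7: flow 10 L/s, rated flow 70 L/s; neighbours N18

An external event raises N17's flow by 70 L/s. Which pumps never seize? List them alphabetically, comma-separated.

N18, N7

Round 1 — N17 at 80 > 70. N17 seizes.
  N17 sheds 80 L/s to N20: 80 each.
    N20: 100+80 = 180 > 160
Round 2 — N20 seizes.
  N20 sheds 180 L/s: no online neighbours, lost.
No further seizures.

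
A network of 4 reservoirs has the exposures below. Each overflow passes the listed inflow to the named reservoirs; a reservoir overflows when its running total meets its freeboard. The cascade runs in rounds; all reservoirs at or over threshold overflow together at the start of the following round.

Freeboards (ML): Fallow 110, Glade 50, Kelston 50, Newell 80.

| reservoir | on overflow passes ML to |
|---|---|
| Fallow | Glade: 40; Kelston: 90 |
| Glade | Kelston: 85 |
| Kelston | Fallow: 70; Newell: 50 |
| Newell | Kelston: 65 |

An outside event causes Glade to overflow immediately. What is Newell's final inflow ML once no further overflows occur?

50

Round 1 — Glade overflows (initial).
  Kelston: +85 → 85 ≥ 50
Round 2 — Kelston overflows.
  Fallow: +70 → 70 < 110
  Newell: +50 → 50 < 80
No further overflows.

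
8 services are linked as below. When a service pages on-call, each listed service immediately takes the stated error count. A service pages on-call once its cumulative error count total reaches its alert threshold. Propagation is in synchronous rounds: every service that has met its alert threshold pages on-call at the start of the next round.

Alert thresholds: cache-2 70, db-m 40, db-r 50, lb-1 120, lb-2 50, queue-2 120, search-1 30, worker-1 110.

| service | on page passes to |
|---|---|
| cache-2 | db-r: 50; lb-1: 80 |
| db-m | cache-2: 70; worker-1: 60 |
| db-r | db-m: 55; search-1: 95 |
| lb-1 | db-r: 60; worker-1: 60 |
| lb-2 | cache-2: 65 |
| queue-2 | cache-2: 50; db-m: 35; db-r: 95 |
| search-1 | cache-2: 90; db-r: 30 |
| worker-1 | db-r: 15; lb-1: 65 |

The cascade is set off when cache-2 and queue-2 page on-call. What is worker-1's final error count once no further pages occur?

Round 1 — cache-2, queue-2 page on-call (initial).
  db-m: +35 → 35 < 40
  db-r: +50+95 → 145 ≥ 50
  lb-1: +80 → 80 < 120
Round 2 — db-r pages on-call.
  db-m: +55 → 90 ≥ 40
  search-1: +95 → 95 ≥ 30
Round 3 — db-m, search-1 page on-call.
  worker-1: +60 → 60 < 110
No further pages.

60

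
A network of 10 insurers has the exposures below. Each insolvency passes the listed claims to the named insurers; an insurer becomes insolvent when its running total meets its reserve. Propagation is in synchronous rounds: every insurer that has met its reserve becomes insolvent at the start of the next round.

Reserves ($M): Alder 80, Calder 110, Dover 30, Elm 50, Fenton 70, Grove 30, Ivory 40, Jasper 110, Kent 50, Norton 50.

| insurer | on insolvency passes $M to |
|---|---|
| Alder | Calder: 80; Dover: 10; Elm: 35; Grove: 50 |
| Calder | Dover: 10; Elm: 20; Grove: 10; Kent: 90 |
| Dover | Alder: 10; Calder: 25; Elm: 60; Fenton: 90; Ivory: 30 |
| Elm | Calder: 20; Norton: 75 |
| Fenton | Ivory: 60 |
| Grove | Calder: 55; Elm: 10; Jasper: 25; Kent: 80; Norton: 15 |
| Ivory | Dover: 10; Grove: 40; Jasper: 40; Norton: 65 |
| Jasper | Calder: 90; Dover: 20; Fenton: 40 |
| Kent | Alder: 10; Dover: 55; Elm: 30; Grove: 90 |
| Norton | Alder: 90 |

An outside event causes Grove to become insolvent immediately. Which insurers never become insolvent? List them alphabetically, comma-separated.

Round 1 — Grove becomes insolvent (initial).
  Calder: +55 → 55 < 110
  Elm: +10 → 10 < 50
  Jasper: +25 → 25 < 110
  Kent: +80 → 80 ≥ 50
  Norton: +15 → 15 < 50
Round 2 — Kent becomes insolvent.
  Alder: +10 → 10 < 80
  Dover: +55 → 55 ≥ 30
  Elm: +30 → 40 < 50
Round 3 — Dover becomes insolvent.
  Alder: +10 → 20 < 80
  Calder: +25 → 80 < 110
  Elm: +60 → 100 ≥ 50
  Fenton: +90 → 90 ≥ 70
  Ivory: +30 → 30 < 40
Round 4 — Elm, Fenton become insolvent.
  Calder: +20 → 100 < 110
  Ivory: +60 → 90 ≥ 40
  Norton: +75 → 90 ≥ 50
Round 5 — Ivory, Norton become insolvent.
  Alder: +90 → 110 ≥ 80
  Jasper: +40 → 65 < 110
Round 6 — Alder becomes insolvent.
  Calder: +80 → 180 ≥ 110
Round 7 — Calder becomes insolvent.
No further insolvencies.

Jasper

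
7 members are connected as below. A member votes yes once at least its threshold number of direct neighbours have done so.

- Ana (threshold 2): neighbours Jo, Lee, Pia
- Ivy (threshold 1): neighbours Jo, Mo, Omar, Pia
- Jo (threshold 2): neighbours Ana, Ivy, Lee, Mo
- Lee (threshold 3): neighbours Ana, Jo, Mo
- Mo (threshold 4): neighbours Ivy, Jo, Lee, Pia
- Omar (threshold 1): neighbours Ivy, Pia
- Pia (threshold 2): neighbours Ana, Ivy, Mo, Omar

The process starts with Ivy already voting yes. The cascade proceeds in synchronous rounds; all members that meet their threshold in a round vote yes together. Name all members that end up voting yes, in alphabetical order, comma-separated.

Ivy, Omar, Pia

Round 1 — Ivy votes yes (initial).
Round 2 — checking thresholds:
  Jo: 1 of 4 neighbours < 2, below threshold.
  Mo: 1 of 4 neighbours < 4, below threshold.
  Omar: 1 of 2 neighbours ≥ 1, votes yes.
  Pia: 1 of 4 neighbours < 2, below threshold.
Round 3 — checking thresholds:
  Jo: 1 of 4 neighbours < 2, below threshold.
  Mo: 1 of 4 neighbours < 4, below threshold.
  Pia: 2 of 4 neighbours ≥ 2, votes yes.
Round 4 — no new yes votes; cascade stops.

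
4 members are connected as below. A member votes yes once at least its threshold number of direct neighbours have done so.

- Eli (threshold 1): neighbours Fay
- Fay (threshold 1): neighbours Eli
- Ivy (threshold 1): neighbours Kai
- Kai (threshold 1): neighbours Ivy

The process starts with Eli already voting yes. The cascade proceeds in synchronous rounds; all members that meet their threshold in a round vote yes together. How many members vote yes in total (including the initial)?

2

Round 1 — Eli votes yes (initial).
Round 2 — checking thresholds:
  Fay: 1 of 1 neighbours ≥ 1, votes yes.
Round 3 — no new yes votes; cascade stops.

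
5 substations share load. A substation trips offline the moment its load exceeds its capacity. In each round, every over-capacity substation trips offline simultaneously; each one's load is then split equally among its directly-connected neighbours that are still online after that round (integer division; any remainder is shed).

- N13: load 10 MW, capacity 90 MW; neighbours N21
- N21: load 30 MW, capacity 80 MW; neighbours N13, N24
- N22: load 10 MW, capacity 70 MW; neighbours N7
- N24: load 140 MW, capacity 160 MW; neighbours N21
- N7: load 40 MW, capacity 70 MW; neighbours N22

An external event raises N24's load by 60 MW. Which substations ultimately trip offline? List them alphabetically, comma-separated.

N13, N21, N24

Round 1 — N24 at 200 > 160. N24 trips offline.
  N24 sheds 200 MW to N21: 200 each.
    N21: 30+200 = 230 > 80
Round 2 — N21 trips offline.
  N21 sheds 230 MW to N13: 230 each.
    N13: 10+230 = 240 > 90
Round 3 — N13 trips offline.
  N13 sheds 240 MW: no online neighbours, lost.
No further trips.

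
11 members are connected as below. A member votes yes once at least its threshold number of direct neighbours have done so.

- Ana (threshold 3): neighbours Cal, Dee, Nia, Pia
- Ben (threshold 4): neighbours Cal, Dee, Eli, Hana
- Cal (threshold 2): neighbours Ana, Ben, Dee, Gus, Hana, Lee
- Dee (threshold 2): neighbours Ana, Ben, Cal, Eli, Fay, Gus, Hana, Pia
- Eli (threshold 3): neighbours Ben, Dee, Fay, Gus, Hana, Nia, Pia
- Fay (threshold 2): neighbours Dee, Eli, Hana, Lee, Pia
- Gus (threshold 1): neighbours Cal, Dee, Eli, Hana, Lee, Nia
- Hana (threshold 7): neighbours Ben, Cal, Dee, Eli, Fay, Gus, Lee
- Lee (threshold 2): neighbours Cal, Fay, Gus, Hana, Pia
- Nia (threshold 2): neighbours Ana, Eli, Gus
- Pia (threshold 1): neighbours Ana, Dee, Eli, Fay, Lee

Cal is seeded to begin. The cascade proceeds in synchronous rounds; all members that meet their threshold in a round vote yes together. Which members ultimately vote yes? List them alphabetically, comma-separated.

Round 1 — Cal votes yes (initial).
Round 2 — checking thresholds:
  Ana: 1 of 4 neighbours < 3, holds.
  Ben: 1 of 4 neighbours < 4, holds.
  Dee: 1 of 8 neighbours < 2, holds.
  Gus: 1 of 6 neighbours ≥ 1, votes yes.
  Hana: 1 of 7 neighbours < 7, holds.
  Lee: 1 of 5 neighbours < 2, holds.
Round 3 — checking thresholds:
  Ana: 1 of 4 neighbours < 3, holds.
  Ben: 1 of 4 neighbours < 4, holds.
  Dee: 2 of 8 neighbours ≥ 2, votes yes.
  Eli: 1 of 7 neighbours < 3, holds.
  Hana: 2 of 7 neighbours < 7, holds.
  Lee: 2 of 5 neighbours ≥ 2, votes yes.
  Nia: 1 of 3 neighbours < 2, holds.
Round 4 — checking thresholds:
  Ana: 2 of 4 neighbours < 3, holds.
  Ben: 2 of 4 neighbours < 4, holds.
  Eli: 2 of 7 neighbours < 3, holds.
  Fay: 2 of 5 neighbours ≥ 2, votes yes.
  Hana: 4 of 7 neighbours < 7, holds.
  Nia: 1 of 3 neighbours < 2, holds.
  Pia: 2 of 5 neighbours ≥ 1, votes yes.
Round 5 — checking thresholds:
  Ana: 3 of 4 neighbours ≥ 3, votes yes.
  Ben: 2 of 4 neighbours < 4, holds.
  Eli: 4 of 7 neighbours ≥ 3, votes yes.
  Hana: 5 of 7 neighbours < 7, holds.
  Nia: 1 of 3 neighbours < 2, holds.
Round 6 — checking thresholds:
  Ben: 3 of 4 neighbours < 4, holds.
  Hana: 6 of 7 neighbours < 7, holds.
  Nia: 3 of 3 neighbours ≥ 2, votes yes.
Round 7 — no new yes votes; cascade stops.

Ana, Cal, Dee, Eli, Fay, Gus, Lee, Nia, Pia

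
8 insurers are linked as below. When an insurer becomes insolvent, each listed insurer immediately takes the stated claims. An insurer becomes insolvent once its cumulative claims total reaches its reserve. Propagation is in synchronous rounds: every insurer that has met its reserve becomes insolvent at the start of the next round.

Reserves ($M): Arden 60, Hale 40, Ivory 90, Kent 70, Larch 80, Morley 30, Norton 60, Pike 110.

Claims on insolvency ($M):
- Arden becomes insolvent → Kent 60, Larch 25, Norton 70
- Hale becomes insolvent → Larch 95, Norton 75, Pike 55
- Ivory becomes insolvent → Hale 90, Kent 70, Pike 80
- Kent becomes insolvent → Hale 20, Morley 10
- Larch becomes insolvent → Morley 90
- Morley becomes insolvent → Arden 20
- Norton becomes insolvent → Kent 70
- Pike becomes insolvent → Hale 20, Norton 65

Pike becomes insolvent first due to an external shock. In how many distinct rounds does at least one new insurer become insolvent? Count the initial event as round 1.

Round 1 — Pike becomes insolvent (initial).
  Hale: +20 → 20 < 40
  Norton: +65 → 65 ≥ 60
Round 2 — Norton becomes insolvent.
  Kent: +70 → 70 ≥ 70
Round 3 — Kent becomes insolvent.
  Hale: +20 → 40 ≥ 40
  Morley: +10 → 10 < 30
Round 4 — Hale becomes insolvent.
  Larch: +95 → 95 ≥ 80
Round 5 — Larch becomes insolvent.
  Morley: +90 → 100 ≥ 30
Round 6 — Morley becomes insolvent.
  Arden: +20 → 20 < 60
No further insolvencies.

6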